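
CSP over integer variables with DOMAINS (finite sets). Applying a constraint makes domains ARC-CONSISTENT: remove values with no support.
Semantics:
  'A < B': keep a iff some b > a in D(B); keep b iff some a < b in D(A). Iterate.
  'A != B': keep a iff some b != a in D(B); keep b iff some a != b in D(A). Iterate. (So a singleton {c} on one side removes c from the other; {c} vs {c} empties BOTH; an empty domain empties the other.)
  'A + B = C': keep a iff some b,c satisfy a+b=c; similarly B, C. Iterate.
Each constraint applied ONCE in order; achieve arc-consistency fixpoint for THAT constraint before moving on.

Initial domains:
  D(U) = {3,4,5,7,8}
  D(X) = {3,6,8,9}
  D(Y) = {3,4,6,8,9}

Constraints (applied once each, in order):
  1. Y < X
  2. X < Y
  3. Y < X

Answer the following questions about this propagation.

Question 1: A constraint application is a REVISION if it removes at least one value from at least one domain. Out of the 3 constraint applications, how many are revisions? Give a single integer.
Constraint 1 (Y < X) on D(Y)={3,4,6,8,9} D(X)={3,6,8,9}: Y {3,4,6,8,9}->{3,4,6,8}; X {3,6,8,9}->{6,8,9} => REVISION
Constraint 2 (X < Y) on D(X)={6,8,9} D(Y)={3,4,6,8}: X {6,8,9}->{6}; Y {3,4,6,8}->{8} => REVISION
Constraint 3 (Y < X) on D(Y)={8} D(X)={6}: Y {8}->{}; X {6}->{} => REVISION
Total revisions = 3

Answer: 3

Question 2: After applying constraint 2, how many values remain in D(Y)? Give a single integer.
Constraint 1 (Y < X) on D(Y)={3,4,6,8,9} D(X)={3,6,8,9}: Y {3,4,6,8,9}->{3,4,6,8}; X {3,6,8,9}->{6,8,9}
Constraint 2 (X < Y) on D(X)={6,8,9} D(Y)={3,4,6,8}: X {6,8,9}->{6}; Y {3,4,6,8}->{8}
So after constraint 2: D(Y)={8}, size = 1

Answer: 1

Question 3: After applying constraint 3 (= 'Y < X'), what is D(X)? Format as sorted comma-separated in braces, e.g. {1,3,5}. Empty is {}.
Answer: {}

Derivation:
Constraint 1 (Y < X) on D(Y)={3,4,6,8,9} D(X)={3,6,8,9}: Y {3,4,6,8,9}->{3,4,6,8}; X {3,6,8,9}->{6,8,9}
Constraint 2 (X < Y) on D(X)={6,8,9} D(Y)={3,4,6,8}: X {6,8,9}->{6}; Y {3,4,6,8}->{8}
Constraint 3 (Y < X) on D(Y)={8} D(X)={6}: Y {8}->{}; X {6}->{}
So after constraint 3: D(X) = {}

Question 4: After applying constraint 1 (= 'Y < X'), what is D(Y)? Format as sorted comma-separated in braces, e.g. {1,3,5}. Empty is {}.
Answer: {3,4,6,8}

Derivation:
Constraint 1 (Y < X) on D(Y)={3,4,6,8,9} D(X)={3,6,8,9}: Y {3,4,6,8,9}->{3,4,6,8}; X {3,6,8,9}->{6,8,9}
So after constraint 1: D(Y) = {3,4,6,8}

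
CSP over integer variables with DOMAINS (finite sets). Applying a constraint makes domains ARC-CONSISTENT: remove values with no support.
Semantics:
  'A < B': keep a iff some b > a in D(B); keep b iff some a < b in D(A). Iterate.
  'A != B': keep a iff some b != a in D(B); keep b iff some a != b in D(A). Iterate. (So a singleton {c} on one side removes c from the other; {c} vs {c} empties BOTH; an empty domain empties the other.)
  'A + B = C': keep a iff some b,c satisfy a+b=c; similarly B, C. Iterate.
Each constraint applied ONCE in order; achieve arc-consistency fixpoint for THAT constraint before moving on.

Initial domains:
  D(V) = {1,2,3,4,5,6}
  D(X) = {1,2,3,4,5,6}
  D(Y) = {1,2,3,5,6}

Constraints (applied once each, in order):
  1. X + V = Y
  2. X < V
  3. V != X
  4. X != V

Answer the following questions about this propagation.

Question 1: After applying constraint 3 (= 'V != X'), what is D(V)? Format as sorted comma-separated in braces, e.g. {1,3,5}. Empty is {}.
Answer: {2,3,4,5}

Derivation:
Constraint 1 (X + V = Y) on D(X)={1,2,3,4,5,6} D(V)={1,2,3,4,5,6} D(Y)={1,2,3,5,6}: X {1,2,3,4,5,6}->{1,2,3,4,5}; V {1,2,3,4,5,6}->{1,2,3,4,5}; Y {1,2,3,5,6}->{2,3,5,6}
Constraint 2 (X < V) on D(X)={1,2,3,4,5} D(V)={1,2,3,4,5}: X {1,2,3,4,5}->{1,2,3,4}; V {1,2,3,4,5}->{2,3,4,5}
Constraint 3 (V != X) on D(V)={2,3,4,5} D(X)={1,2,3,4}: no change
So after constraint 3: D(V) = {2,3,4,5}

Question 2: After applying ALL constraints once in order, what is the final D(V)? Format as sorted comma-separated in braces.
Answer: {2,3,4,5}

Derivation:
Constraint 1 (X + V = Y) on D(X)={1,2,3,4,5,6} D(V)={1,2,3,4,5,6} D(Y)={1,2,3,5,6}: X {1,2,3,4,5,6}->{1,2,3,4,5}; V {1,2,3,4,5,6}->{1,2,3,4,5}; Y {1,2,3,5,6}->{2,3,5,6}
Constraint 2 (X < V) on D(X)={1,2,3,4,5} D(V)={1,2,3,4,5}: X {1,2,3,4,5}->{1,2,3,4}; V {1,2,3,4,5}->{2,3,4,5}
Constraint 3 (V != X) on D(V)={2,3,4,5} D(X)={1,2,3,4}: no change
Constraint 4 (X != V) on D(X)={1,2,3,4} D(V)={2,3,4,5}: no change
So after all 4 constraints: D(V) = {2,3,4,5}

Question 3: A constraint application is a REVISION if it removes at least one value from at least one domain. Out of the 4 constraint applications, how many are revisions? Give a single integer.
Constraint 1 (X + V = Y) on D(X)={1,2,3,4,5,6} D(V)={1,2,3,4,5,6} D(Y)={1,2,3,5,6}: X {1,2,3,4,5,6}->{1,2,3,4,5}; V {1,2,3,4,5,6}->{1,2,3,4,5}; Y {1,2,3,5,6}->{2,3,5,6} => REVISION
Constraint 2 (X < V) on D(X)={1,2,3,4,5} D(V)={1,2,3,4,5}: X {1,2,3,4,5}->{1,2,3,4}; V {1,2,3,4,5}->{2,3,4,5} => REVISION
Constraint 3 (V != X) on D(V)={2,3,4,5} D(X)={1,2,3,4}: no change => not a revision
Constraint 4 (X != V) on D(X)={1,2,3,4} D(V)={2,3,4,5}: no change => not a revision
Total revisions = 2

Answer: 2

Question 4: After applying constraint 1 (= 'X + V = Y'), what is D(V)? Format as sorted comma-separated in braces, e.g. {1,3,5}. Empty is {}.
Answer: {1,2,3,4,5}

Derivation:
Constraint 1 (X + V = Y) on D(X)={1,2,3,4,5,6} D(V)={1,2,3,4,5,6} D(Y)={1,2,3,5,6}: X {1,2,3,4,5,6}->{1,2,3,4,5}; V {1,2,3,4,5,6}->{1,2,3,4,5}; Y {1,2,3,5,6}->{2,3,5,6}
So after constraint 1: D(V) = {1,2,3,4,5}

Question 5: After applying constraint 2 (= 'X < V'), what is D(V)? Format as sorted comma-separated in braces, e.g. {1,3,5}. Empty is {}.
Constraint 1 (X + V = Y) on D(X)={1,2,3,4,5,6} D(V)={1,2,3,4,5,6} D(Y)={1,2,3,5,6}: X {1,2,3,4,5,6}->{1,2,3,4,5}; V {1,2,3,4,5,6}->{1,2,3,4,5}; Y {1,2,3,5,6}->{2,3,5,6}
Constraint 2 (X < V) on D(X)={1,2,3,4,5} D(V)={1,2,3,4,5}: X {1,2,3,4,5}->{1,2,3,4}; V {1,2,3,4,5}->{2,3,4,5}
So after constraint 2: D(V) = {2,3,4,5}

Answer: {2,3,4,5}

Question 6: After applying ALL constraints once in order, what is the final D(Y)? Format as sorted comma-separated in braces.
Constraint 1 (X + V = Y) on D(X)={1,2,3,4,5,6} D(V)={1,2,3,4,5,6} D(Y)={1,2,3,5,6}: X {1,2,3,4,5,6}->{1,2,3,4,5}; V {1,2,3,4,5,6}->{1,2,3,4,5}; Y {1,2,3,5,6}->{2,3,5,6}
Constraint 2 (X < V) on D(X)={1,2,3,4,5} D(V)={1,2,3,4,5}: X {1,2,3,4,5}->{1,2,3,4}; V {1,2,3,4,5}->{2,3,4,5}
Constraint 3 (V != X) on D(V)={2,3,4,5} D(X)={1,2,3,4}: no change
Constraint 4 (X != V) on D(X)={1,2,3,4} D(V)={2,3,4,5}: no change
So after all 4 constraints: D(Y) = {2,3,5,6}

Answer: {2,3,5,6}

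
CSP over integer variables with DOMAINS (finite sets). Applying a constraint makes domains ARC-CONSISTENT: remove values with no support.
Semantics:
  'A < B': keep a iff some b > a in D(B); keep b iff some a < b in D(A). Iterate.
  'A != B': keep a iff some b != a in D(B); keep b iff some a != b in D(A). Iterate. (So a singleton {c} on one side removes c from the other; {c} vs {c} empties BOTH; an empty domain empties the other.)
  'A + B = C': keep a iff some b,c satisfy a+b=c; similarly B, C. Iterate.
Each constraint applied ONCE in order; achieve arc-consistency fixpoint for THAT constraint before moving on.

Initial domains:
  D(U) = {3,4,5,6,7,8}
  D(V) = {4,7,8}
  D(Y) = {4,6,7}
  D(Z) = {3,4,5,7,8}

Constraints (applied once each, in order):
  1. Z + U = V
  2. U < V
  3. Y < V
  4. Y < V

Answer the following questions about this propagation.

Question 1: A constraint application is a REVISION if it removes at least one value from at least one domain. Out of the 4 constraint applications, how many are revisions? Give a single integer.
Answer: 1

Derivation:
Constraint 1 (Z + U = V) on D(Z)={3,4,5,7,8} D(U)={3,4,5,6,7,8} D(V)={4,7,8}: Z {3,4,5,7,8}->{3,4,5}; U {3,4,5,6,7,8}->{3,4,5}; V {4,7,8}->{7,8} => REVISION
Constraint 2 (U < V) on D(U)={3,4,5} D(V)={7,8}: no change => not a revision
Constraint 3 (Y < V) on D(Y)={4,6,7} D(V)={7,8}: no change => not a revision
Constraint 4 (Y < V) on D(Y)={4,6,7} D(V)={7,8}: no change => not a revision
Total revisions = 1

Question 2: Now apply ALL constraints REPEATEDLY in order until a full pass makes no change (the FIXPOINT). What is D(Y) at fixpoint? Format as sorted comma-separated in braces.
Answer: {4,6,7}

Derivation:
pass 0 (initial): D(Y)={4,6,7}
pass 1: U {3,4,5,6,7,8}->{3,4,5}; V {4,7,8}->{7,8}; Z {3,4,5,7,8}->{3,4,5}
pass 2: no change
Fixpoint after 2 passes: D(Y) = {4,6,7}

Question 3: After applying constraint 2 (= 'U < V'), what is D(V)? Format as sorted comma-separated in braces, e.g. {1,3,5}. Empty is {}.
Answer: {7,8}

Derivation:
Constraint 1 (Z + U = V) on D(Z)={3,4,5,7,8} D(U)={3,4,5,6,7,8} D(V)={4,7,8}: Z {3,4,5,7,8}->{3,4,5}; U {3,4,5,6,7,8}->{3,4,5}; V {4,7,8}->{7,8}
Constraint 2 (U < V) on D(U)={3,4,5} D(V)={7,8}: no change
So after constraint 2: D(V) = {7,8}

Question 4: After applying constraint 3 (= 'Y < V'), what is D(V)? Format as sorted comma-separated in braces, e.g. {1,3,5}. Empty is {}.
Constraint 1 (Z + U = V) on D(Z)={3,4,5,7,8} D(U)={3,4,5,6,7,8} D(V)={4,7,8}: Z {3,4,5,7,8}->{3,4,5}; U {3,4,5,6,7,8}->{3,4,5}; V {4,7,8}->{7,8}
Constraint 2 (U < V) on D(U)={3,4,5} D(V)={7,8}: no change
Constraint 3 (Y < V) on D(Y)={4,6,7} D(V)={7,8}: no change
So after constraint 3: D(V) = {7,8}

Answer: {7,8}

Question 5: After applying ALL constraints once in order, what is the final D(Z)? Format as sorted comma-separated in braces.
Answer: {3,4,5}

Derivation:
Constraint 1 (Z + U = V) on D(Z)={3,4,5,7,8} D(U)={3,4,5,6,7,8} D(V)={4,7,8}: Z {3,4,5,7,8}->{3,4,5}; U {3,4,5,6,7,8}->{3,4,5}; V {4,7,8}->{7,8}
Constraint 2 (U < V) on D(U)={3,4,5} D(V)={7,8}: no change
Constraint 3 (Y < V) on D(Y)={4,6,7} D(V)={7,8}: no change
Constraint 4 (Y < V) on D(Y)={4,6,7} D(V)={7,8}: no change
So after all 4 constraints: D(Z) = {3,4,5}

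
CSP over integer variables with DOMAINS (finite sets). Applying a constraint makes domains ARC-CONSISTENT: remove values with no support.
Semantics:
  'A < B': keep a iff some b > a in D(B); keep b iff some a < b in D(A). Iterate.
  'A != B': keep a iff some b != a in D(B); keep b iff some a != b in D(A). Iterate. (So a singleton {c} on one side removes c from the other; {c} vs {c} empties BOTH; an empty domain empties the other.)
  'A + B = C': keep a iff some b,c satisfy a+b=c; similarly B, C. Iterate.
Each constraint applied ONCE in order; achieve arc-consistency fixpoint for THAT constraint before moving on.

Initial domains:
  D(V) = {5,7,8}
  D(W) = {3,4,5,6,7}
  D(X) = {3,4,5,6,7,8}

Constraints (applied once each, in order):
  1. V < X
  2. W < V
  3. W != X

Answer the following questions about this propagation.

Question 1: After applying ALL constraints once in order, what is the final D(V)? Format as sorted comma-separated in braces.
Answer: {5,7}

Derivation:
Constraint 1 (V < X) on D(V)={5,7,8} D(X)={3,4,5,6,7,8}: V {5,7,8}->{5,7}; X {3,4,5,6,7,8}->{6,7,8}
Constraint 2 (W < V) on D(W)={3,4,5,6,7} D(V)={5,7}: W {3,4,5,6,7}->{3,4,5,6}
Constraint 3 (W != X) on D(W)={3,4,5,6} D(X)={6,7,8}: no change
So after all 3 constraints: D(V) = {5,7}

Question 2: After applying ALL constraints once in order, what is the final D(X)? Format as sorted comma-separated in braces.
Constraint 1 (V < X) on D(V)={5,7,8} D(X)={3,4,5,6,7,8}: V {5,7,8}->{5,7}; X {3,4,5,6,7,8}->{6,7,8}
Constraint 2 (W < V) on D(W)={3,4,5,6,7} D(V)={5,7}: W {3,4,5,6,7}->{3,4,5,6}
Constraint 3 (W != X) on D(W)={3,4,5,6} D(X)={6,7,8}: no change
So after all 3 constraints: D(X) = {6,7,8}

Answer: {6,7,8}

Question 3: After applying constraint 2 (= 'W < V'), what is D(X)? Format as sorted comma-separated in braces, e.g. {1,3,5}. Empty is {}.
Constraint 1 (V < X) on D(V)={5,7,8} D(X)={3,4,5,6,7,8}: V {5,7,8}->{5,7}; X {3,4,5,6,7,8}->{6,7,8}
Constraint 2 (W < V) on D(W)={3,4,5,6,7} D(V)={5,7}: W {3,4,5,6,7}->{3,4,5,6}
So after constraint 2: D(X) = {6,7,8}

Answer: {6,7,8}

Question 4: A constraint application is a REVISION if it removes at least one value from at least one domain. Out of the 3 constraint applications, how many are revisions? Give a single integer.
Answer: 2

Derivation:
Constraint 1 (V < X) on D(V)={5,7,8} D(X)={3,4,5,6,7,8}: V {5,7,8}->{5,7}; X {3,4,5,6,7,8}->{6,7,8} => REVISION
Constraint 2 (W < V) on D(W)={3,4,5,6,7} D(V)={5,7}: W {3,4,5,6,7}->{3,4,5,6} => REVISION
Constraint 3 (W != X) on D(W)={3,4,5,6} D(X)={6,7,8}: no change => not a revision
Total revisions = 2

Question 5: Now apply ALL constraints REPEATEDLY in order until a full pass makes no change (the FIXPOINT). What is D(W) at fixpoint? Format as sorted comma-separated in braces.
Answer: {3,4,5,6}

Derivation:
pass 0 (initial): D(W)={3,4,5,6,7}
pass 1: V {5,7,8}->{5,7}; W {3,4,5,6,7}->{3,4,5,6}; X {3,4,5,6,7,8}->{6,7,8}
pass 2: no change
Fixpoint after 2 passes: D(W) = {3,4,5,6}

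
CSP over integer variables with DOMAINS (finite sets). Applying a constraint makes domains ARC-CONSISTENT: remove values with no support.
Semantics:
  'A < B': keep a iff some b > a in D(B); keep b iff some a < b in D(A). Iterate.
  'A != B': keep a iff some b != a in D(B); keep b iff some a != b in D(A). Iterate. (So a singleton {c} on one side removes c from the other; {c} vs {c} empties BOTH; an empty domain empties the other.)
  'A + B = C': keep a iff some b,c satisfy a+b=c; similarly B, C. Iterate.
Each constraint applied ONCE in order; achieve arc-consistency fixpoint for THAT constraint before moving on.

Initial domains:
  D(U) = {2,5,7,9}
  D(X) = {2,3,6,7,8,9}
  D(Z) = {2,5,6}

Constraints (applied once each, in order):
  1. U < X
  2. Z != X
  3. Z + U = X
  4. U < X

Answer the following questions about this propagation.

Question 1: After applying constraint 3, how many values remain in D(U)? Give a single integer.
Constraint 1 (U < X) on D(U)={2,5,7,9} D(X)={2,3,6,7,8,9}: U {2,5,7,9}->{2,5,7}; X {2,3,6,7,8,9}->{3,6,7,8,9}
Constraint 2 (Z != X) on D(Z)={2,5,6} D(X)={3,6,7,8,9}: no change
Constraint 3 (Z + U = X) on D(Z)={2,5,6} D(U)={2,5,7} D(X)={3,6,7,8,9}: X {3,6,7,8,9}->{7,8,9}
So after constraint 3: D(U)={2,5,7}, size = 3

Answer: 3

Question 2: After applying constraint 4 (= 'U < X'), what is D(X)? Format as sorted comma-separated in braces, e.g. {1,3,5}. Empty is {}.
Answer: {7,8,9}

Derivation:
Constraint 1 (U < X) on D(U)={2,5,7,9} D(X)={2,3,6,7,8,9}: U {2,5,7,9}->{2,5,7}; X {2,3,6,7,8,9}->{3,6,7,8,9}
Constraint 2 (Z != X) on D(Z)={2,5,6} D(X)={3,6,7,8,9}: no change
Constraint 3 (Z + U = X) on D(Z)={2,5,6} D(U)={2,5,7} D(X)={3,6,7,8,9}: X {3,6,7,8,9}->{7,8,9}
Constraint 4 (U < X) on D(U)={2,5,7} D(X)={7,8,9}: no change
So after constraint 4: D(X) = {7,8,9}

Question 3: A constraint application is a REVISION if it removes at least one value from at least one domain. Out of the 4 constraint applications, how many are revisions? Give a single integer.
Answer: 2

Derivation:
Constraint 1 (U < X) on D(U)={2,5,7,9} D(X)={2,3,6,7,8,9}: U {2,5,7,9}->{2,5,7}; X {2,3,6,7,8,9}->{3,6,7,8,9} => REVISION
Constraint 2 (Z != X) on D(Z)={2,5,6} D(X)={3,6,7,8,9}: no change => not a revision
Constraint 3 (Z + U = X) on D(Z)={2,5,6} D(U)={2,5,7} D(X)={3,6,7,8,9}: X {3,6,7,8,9}->{7,8,9} => REVISION
Constraint 4 (U < X) on D(U)={2,5,7} D(X)={7,8,9}: no change => not a revision
Total revisions = 2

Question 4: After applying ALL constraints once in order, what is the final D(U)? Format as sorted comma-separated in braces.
Constraint 1 (U < X) on D(U)={2,5,7,9} D(X)={2,3,6,7,8,9}: U {2,5,7,9}->{2,5,7}; X {2,3,6,7,8,9}->{3,6,7,8,9}
Constraint 2 (Z != X) on D(Z)={2,5,6} D(X)={3,6,7,8,9}: no change
Constraint 3 (Z + U = X) on D(Z)={2,5,6} D(U)={2,5,7} D(X)={3,6,7,8,9}: X {3,6,7,8,9}->{7,8,9}
Constraint 4 (U < X) on D(U)={2,5,7} D(X)={7,8,9}: no change
So after all 4 constraints: D(U) = {2,5,7}

Answer: {2,5,7}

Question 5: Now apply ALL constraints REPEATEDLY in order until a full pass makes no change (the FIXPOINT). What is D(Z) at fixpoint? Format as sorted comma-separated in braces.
pass 0 (initial): D(Z)={2,5,6}
pass 1: U {2,5,7,9}->{2,5,7}; X {2,3,6,7,8,9}->{7,8,9}
pass 2: no change
Fixpoint after 2 passes: D(Z) = {2,5,6}

Answer: {2,5,6}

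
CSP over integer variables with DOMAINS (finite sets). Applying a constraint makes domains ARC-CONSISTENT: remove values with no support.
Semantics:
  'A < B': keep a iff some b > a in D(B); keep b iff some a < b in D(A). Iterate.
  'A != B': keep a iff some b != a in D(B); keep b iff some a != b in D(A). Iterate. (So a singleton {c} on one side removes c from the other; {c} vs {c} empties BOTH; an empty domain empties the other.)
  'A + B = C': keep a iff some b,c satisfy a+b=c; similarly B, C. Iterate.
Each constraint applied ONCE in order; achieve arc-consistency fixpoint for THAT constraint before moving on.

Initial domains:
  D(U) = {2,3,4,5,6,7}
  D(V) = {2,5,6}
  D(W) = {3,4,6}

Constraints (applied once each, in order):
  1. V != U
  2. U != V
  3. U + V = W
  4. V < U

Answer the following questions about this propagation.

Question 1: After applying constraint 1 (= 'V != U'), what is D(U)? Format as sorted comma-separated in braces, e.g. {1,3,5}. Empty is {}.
Answer: {2,3,4,5,6,7}

Derivation:
Constraint 1 (V != U) on D(V)={2,5,6} D(U)={2,3,4,5,6,7}: no change
So after constraint 1: D(U) = {2,3,4,5,6,7}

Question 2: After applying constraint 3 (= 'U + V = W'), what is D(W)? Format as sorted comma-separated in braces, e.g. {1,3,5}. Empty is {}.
Constraint 1 (V != U) on D(V)={2,5,6} D(U)={2,3,4,5,6,7}: no change
Constraint 2 (U != V) on D(U)={2,3,4,5,6,7} D(V)={2,5,6}: no change
Constraint 3 (U + V = W) on D(U)={2,3,4,5,6,7} D(V)={2,5,6} D(W)={3,4,6}: U {2,3,4,5,6,7}->{2,4}; V {2,5,6}->{2}; W {3,4,6}->{4,6}
So after constraint 3: D(W) = {4,6}

Answer: {4,6}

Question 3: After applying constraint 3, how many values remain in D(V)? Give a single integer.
Constraint 1 (V != U) on D(V)={2,5,6} D(U)={2,3,4,5,6,7}: no change
Constraint 2 (U != V) on D(U)={2,3,4,5,6,7} D(V)={2,5,6}: no change
Constraint 3 (U + V = W) on D(U)={2,3,4,5,6,7} D(V)={2,5,6} D(W)={3,4,6}: U {2,3,4,5,6,7}->{2,4}; V {2,5,6}->{2}; W {3,4,6}->{4,6}
So after constraint 3: D(V)={2}, size = 1

Answer: 1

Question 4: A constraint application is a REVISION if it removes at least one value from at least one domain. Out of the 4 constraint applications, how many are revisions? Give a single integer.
Answer: 2

Derivation:
Constraint 1 (V != U) on D(V)={2,5,6} D(U)={2,3,4,5,6,7}: no change => not a revision
Constraint 2 (U != V) on D(U)={2,3,4,5,6,7} D(V)={2,5,6}: no change => not a revision
Constraint 3 (U + V = W) on D(U)={2,3,4,5,6,7} D(V)={2,5,6} D(W)={3,4,6}: U {2,3,4,5,6,7}->{2,4}; V {2,5,6}->{2}; W {3,4,6}->{4,6} => REVISION
Constraint 4 (V < U) on D(V)={2} D(U)={2,4}: U {2,4}->{4} => REVISION
Total revisions = 2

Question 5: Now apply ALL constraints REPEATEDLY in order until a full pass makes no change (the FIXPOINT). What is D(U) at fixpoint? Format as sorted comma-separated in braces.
pass 0 (initial): D(U)={2,3,4,5,6,7}
pass 1: U {2,3,4,5,6,7}->{4}; V {2,5,6}->{2}; W {3,4,6}->{4,6}
pass 2: W {4,6}->{6}
pass 3: no change
Fixpoint after 3 passes: D(U) = {4}

Answer: {4}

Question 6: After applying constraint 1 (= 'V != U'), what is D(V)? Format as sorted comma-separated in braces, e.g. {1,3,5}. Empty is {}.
Constraint 1 (V != U) on D(V)={2,5,6} D(U)={2,3,4,5,6,7}: no change
So after constraint 1: D(V) = {2,5,6}

Answer: {2,5,6}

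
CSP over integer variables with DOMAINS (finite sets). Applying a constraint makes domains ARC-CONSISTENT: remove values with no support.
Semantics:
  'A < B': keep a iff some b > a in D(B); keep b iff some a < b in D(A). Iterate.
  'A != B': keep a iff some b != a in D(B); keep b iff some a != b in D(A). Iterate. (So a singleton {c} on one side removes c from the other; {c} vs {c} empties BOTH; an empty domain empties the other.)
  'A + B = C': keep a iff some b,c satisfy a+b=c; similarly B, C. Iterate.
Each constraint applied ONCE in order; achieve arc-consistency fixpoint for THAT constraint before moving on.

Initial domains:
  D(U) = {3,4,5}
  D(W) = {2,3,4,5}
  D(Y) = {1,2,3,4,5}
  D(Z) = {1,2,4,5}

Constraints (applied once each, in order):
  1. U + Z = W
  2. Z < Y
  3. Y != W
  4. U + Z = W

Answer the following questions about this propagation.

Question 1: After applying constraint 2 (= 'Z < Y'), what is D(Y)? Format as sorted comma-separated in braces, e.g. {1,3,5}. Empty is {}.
Constraint 1 (U + Z = W) on D(U)={3,4,5} D(Z)={1,2,4,5} D(W)={2,3,4,5}: U {3,4,5}->{3,4}; Z {1,2,4,5}->{1,2}; W {2,3,4,5}->{4,5}
Constraint 2 (Z < Y) on D(Z)={1,2} D(Y)={1,2,3,4,5}: Y {1,2,3,4,5}->{2,3,4,5}
So after constraint 2: D(Y) = {2,3,4,5}

Answer: {2,3,4,5}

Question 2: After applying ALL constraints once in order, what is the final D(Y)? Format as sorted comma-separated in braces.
Constraint 1 (U + Z = W) on D(U)={3,4,5} D(Z)={1,2,4,5} D(W)={2,3,4,5}: U {3,4,5}->{3,4}; Z {1,2,4,5}->{1,2}; W {2,3,4,5}->{4,5}
Constraint 2 (Z < Y) on D(Z)={1,2} D(Y)={1,2,3,4,5}: Y {1,2,3,4,5}->{2,3,4,5}
Constraint 3 (Y != W) on D(Y)={2,3,4,5} D(W)={4,5}: no change
Constraint 4 (U + Z = W) on D(U)={3,4} D(Z)={1,2} D(W)={4,5}: no change
So after all 4 constraints: D(Y) = {2,3,4,5}

Answer: {2,3,4,5}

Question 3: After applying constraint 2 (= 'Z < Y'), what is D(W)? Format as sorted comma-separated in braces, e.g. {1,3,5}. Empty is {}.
Constraint 1 (U + Z = W) on D(U)={3,4,5} D(Z)={1,2,4,5} D(W)={2,3,4,5}: U {3,4,5}->{3,4}; Z {1,2,4,5}->{1,2}; W {2,3,4,5}->{4,5}
Constraint 2 (Z < Y) on D(Z)={1,2} D(Y)={1,2,3,4,5}: Y {1,2,3,4,5}->{2,3,4,5}
So after constraint 2: D(W) = {4,5}

Answer: {4,5}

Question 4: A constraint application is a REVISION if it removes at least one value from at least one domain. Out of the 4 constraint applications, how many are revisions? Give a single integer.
Constraint 1 (U + Z = W) on D(U)={3,4,5} D(Z)={1,2,4,5} D(W)={2,3,4,5}: U {3,4,5}->{3,4}; Z {1,2,4,5}->{1,2}; W {2,3,4,5}->{4,5} => REVISION
Constraint 2 (Z < Y) on D(Z)={1,2} D(Y)={1,2,3,4,5}: Y {1,2,3,4,5}->{2,3,4,5} => REVISION
Constraint 3 (Y != W) on D(Y)={2,3,4,5} D(W)={4,5}: no change => not a revision
Constraint 4 (U + Z = W) on D(U)={3,4} D(Z)={1,2} D(W)={4,5}: no change => not a revision
Total revisions = 2

Answer: 2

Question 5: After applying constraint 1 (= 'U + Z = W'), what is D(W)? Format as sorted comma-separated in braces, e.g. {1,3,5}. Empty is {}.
Constraint 1 (U + Z = W) on D(U)={3,4,5} D(Z)={1,2,4,5} D(W)={2,3,4,5}: U {3,4,5}->{3,4}; Z {1,2,4,5}->{1,2}; W {2,3,4,5}->{4,5}
So after constraint 1: D(W) = {4,5}

Answer: {4,5}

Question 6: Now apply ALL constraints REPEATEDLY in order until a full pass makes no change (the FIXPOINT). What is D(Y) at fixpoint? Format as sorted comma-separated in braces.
pass 0 (initial): D(Y)={1,2,3,4,5}
pass 1: U {3,4,5}->{3,4}; W {2,3,4,5}->{4,5}; Y {1,2,3,4,5}->{2,3,4,5}; Z {1,2,4,5}->{1,2}
pass 2: no change
Fixpoint after 2 passes: D(Y) = {2,3,4,5}

Answer: {2,3,4,5}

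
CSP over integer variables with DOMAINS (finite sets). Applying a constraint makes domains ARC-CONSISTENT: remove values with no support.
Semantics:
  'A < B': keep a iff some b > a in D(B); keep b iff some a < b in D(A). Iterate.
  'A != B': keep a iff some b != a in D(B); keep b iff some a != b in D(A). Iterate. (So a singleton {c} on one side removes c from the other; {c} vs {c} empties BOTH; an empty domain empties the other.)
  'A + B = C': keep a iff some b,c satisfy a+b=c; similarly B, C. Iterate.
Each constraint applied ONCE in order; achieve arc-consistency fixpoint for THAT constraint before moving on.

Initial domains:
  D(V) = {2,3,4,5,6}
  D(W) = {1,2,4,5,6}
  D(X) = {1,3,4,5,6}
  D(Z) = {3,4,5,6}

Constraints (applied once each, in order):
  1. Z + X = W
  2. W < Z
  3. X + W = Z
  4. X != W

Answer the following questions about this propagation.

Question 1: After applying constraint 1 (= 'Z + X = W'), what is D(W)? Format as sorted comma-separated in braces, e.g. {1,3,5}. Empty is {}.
Constraint 1 (Z + X = W) on D(Z)={3,4,5,6} D(X)={1,3,4,5,6} D(W)={1,2,4,5,6}: Z {3,4,5,6}->{3,4,5}; X {1,3,4,5,6}->{1,3}; W {1,2,4,5,6}->{4,5,6}
So after constraint 1: D(W) = {4,5,6}

Answer: {4,5,6}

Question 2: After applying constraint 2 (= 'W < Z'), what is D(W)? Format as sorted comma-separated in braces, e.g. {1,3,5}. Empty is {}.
Constraint 1 (Z + X = W) on D(Z)={3,4,5,6} D(X)={1,3,4,5,6} D(W)={1,2,4,5,6}: Z {3,4,5,6}->{3,4,5}; X {1,3,4,5,6}->{1,3}; W {1,2,4,5,6}->{4,5,6}
Constraint 2 (W < Z) on D(W)={4,5,6} D(Z)={3,4,5}: W {4,5,6}->{4}; Z {3,4,5}->{5}
So after constraint 2: D(W) = {4}

Answer: {4}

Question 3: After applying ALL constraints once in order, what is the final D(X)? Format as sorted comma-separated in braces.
Constraint 1 (Z + X = W) on D(Z)={3,4,5,6} D(X)={1,3,4,5,6} D(W)={1,2,4,5,6}: Z {3,4,5,6}->{3,4,5}; X {1,3,4,5,6}->{1,3}; W {1,2,4,5,6}->{4,5,6}
Constraint 2 (W < Z) on D(W)={4,5,6} D(Z)={3,4,5}: W {4,5,6}->{4}; Z {3,4,5}->{5}
Constraint 3 (X + W = Z) on D(X)={1,3} D(W)={4} D(Z)={5}: X {1,3}->{1}
Constraint 4 (X != W) on D(X)={1} D(W)={4}: no change
So after all 4 constraints: D(X) = {1}

Answer: {1}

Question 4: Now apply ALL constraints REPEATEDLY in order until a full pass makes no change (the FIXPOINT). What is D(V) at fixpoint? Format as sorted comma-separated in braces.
pass 0 (initial): D(V)={2,3,4,5,6}
pass 1: W {1,2,4,5,6}->{4}; X {1,3,4,5,6}->{1}; Z {3,4,5,6}->{5}
pass 2: W {4}->{}; X {1}->{}; Z {5}->{}
pass 3: no change
Fixpoint after 3 passes: D(V) = {2,3,4,5,6}

Answer: {2,3,4,5,6}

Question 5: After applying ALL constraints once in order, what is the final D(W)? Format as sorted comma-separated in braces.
Answer: {4}

Derivation:
Constraint 1 (Z + X = W) on D(Z)={3,4,5,6} D(X)={1,3,4,5,6} D(W)={1,2,4,5,6}: Z {3,4,5,6}->{3,4,5}; X {1,3,4,5,6}->{1,3}; W {1,2,4,5,6}->{4,5,6}
Constraint 2 (W < Z) on D(W)={4,5,6} D(Z)={3,4,5}: W {4,5,6}->{4}; Z {3,4,5}->{5}
Constraint 3 (X + W = Z) on D(X)={1,3} D(W)={4} D(Z)={5}: X {1,3}->{1}
Constraint 4 (X != W) on D(X)={1} D(W)={4}: no change
So after all 4 constraints: D(W) = {4}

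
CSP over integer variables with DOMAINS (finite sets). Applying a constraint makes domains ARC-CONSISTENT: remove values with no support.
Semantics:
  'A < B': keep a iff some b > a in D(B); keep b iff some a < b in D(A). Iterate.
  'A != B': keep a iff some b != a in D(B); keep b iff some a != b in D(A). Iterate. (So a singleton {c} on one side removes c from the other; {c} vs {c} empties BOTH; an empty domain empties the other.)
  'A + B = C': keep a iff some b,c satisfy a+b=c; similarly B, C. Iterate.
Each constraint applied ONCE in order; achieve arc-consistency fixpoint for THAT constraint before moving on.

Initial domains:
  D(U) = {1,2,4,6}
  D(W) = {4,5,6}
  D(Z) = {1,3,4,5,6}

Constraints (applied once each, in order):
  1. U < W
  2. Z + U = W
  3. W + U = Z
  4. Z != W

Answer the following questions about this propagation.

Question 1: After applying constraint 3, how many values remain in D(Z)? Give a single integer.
Answer: 1

Derivation:
Constraint 1 (U < W) on D(U)={1,2,4,6} D(W)={4,5,6}: U {1,2,4,6}->{1,2,4}
Constraint 2 (Z + U = W) on D(Z)={1,3,4,5,6} D(U)={1,2,4} D(W)={4,5,6}: Z {1,3,4,5,6}->{1,3,4,5}
Constraint 3 (W + U = Z) on D(W)={4,5,6} D(U)={1,2,4} D(Z)={1,3,4,5}: W {4,5,6}->{4}; U {1,2,4}->{1}; Z {1,3,4,5}->{5}
So after constraint 3: D(Z)={5}, size = 1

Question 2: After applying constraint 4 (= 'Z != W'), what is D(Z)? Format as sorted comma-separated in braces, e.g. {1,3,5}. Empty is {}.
Constraint 1 (U < W) on D(U)={1,2,4,6} D(W)={4,5,6}: U {1,2,4,6}->{1,2,4}
Constraint 2 (Z + U = W) on D(Z)={1,3,4,5,6} D(U)={1,2,4} D(W)={4,5,6}: Z {1,3,4,5,6}->{1,3,4,5}
Constraint 3 (W + U = Z) on D(W)={4,5,6} D(U)={1,2,4} D(Z)={1,3,4,5}: W {4,5,6}->{4}; U {1,2,4}->{1}; Z {1,3,4,5}->{5}
Constraint 4 (Z != W) on D(Z)={5} D(W)={4}: no change
So after constraint 4: D(Z) = {5}

Answer: {5}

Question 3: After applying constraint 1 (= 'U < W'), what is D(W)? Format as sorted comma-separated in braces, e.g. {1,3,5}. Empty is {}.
Answer: {4,5,6}

Derivation:
Constraint 1 (U < W) on D(U)={1,2,4,6} D(W)={4,5,6}: U {1,2,4,6}->{1,2,4}
So after constraint 1: D(W) = {4,5,6}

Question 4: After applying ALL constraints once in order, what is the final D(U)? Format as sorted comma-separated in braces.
Answer: {1}

Derivation:
Constraint 1 (U < W) on D(U)={1,2,4,6} D(W)={4,5,6}: U {1,2,4,6}->{1,2,4}
Constraint 2 (Z + U = W) on D(Z)={1,3,4,5,6} D(U)={1,2,4} D(W)={4,5,6}: Z {1,3,4,5,6}->{1,3,4,5}
Constraint 3 (W + U = Z) on D(W)={4,5,6} D(U)={1,2,4} D(Z)={1,3,4,5}: W {4,5,6}->{4}; U {1,2,4}->{1}; Z {1,3,4,5}->{5}
Constraint 4 (Z != W) on D(Z)={5} D(W)={4}: no change
So after all 4 constraints: D(U) = {1}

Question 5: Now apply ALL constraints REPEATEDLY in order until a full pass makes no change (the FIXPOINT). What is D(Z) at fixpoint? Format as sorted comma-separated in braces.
pass 0 (initial): D(Z)={1,3,4,5,6}
pass 1: U {1,2,4,6}->{1}; W {4,5,6}->{4}; Z {1,3,4,5,6}->{5}
pass 2: U {1}->{}; W {4}->{}; Z {5}->{}
pass 3: no change
Fixpoint after 3 passes: D(Z) = {}

Answer: {}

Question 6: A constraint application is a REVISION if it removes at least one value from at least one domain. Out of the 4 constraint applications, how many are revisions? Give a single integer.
Answer: 3

Derivation:
Constraint 1 (U < W) on D(U)={1,2,4,6} D(W)={4,5,6}: U {1,2,4,6}->{1,2,4} => REVISION
Constraint 2 (Z + U = W) on D(Z)={1,3,4,5,6} D(U)={1,2,4} D(W)={4,5,6}: Z {1,3,4,5,6}->{1,3,4,5} => REVISION
Constraint 3 (W + U = Z) on D(W)={4,5,6} D(U)={1,2,4} D(Z)={1,3,4,5}: W {4,5,6}->{4}; U {1,2,4}->{1}; Z {1,3,4,5}->{5} => REVISION
Constraint 4 (Z != W) on D(Z)={5} D(W)={4}: no change => not a revision
Total revisions = 3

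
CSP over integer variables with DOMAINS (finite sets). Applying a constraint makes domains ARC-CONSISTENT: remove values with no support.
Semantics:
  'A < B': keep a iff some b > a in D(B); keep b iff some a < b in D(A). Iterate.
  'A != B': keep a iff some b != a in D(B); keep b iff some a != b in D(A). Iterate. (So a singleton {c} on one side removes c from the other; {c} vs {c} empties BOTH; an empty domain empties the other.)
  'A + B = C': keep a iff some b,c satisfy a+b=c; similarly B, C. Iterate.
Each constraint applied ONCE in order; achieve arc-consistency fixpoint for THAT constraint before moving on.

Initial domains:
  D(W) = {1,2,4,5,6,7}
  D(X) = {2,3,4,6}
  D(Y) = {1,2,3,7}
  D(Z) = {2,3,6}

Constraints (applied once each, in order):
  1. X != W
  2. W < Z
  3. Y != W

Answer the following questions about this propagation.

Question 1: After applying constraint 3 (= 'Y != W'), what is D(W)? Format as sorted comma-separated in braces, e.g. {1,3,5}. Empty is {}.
Answer: {1,2,4,5}

Derivation:
Constraint 1 (X != W) on D(X)={2,3,4,6} D(W)={1,2,4,5,6,7}: no change
Constraint 2 (W < Z) on D(W)={1,2,4,5,6,7} D(Z)={2,3,6}: W {1,2,4,5,6,7}->{1,2,4,5}
Constraint 3 (Y != W) on D(Y)={1,2,3,7} D(W)={1,2,4,5}: no change
So after constraint 3: D(W) = {1,2,4,5}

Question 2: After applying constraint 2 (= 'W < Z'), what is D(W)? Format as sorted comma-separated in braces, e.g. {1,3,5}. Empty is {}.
Constraint 1 (X != W) on D(X)={2,3,4,6} D(W)={1,2,4,5,6,7}: no change
Constraint 2 (W < Z) on D(W)={1,2,4,5,6,7} D(Z)={2,3,6}: W {1,2,4,5,6,7}->{1,2,4,5}
So after constraint 2: D(W) = {1,2,4,5}

Answer: {1,2,4,5}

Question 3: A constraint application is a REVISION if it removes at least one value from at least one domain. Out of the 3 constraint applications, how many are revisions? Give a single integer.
Answer: 1

Derivation:
Constraint 1 (X != W) on D(X)={2,3,4,6} D(W)={1,2,4,5,6,7}: no change => not a revision
Constraint 2 (W < Z) on D(W)={1,2,4,5,6,7} D(Z)={2,3,6}: W {1,2,4,5,6,7}->{1,2,4,5} => REVISION
Constraint 3 (Y != W) on D(Y)={1,2,3,7} D(W)={1,2,4,5}: no change => not a revision
Total revisions = 1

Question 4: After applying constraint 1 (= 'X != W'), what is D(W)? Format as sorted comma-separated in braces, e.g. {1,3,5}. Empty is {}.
Constraint 1 (X != W) on D(X)={2,3,4,6} D(W)={1,2,4,5,6,7}: no change
So after constraint 1: D(W) = {1,2,4,5,6,7}

Answer: {1,2,4,5,6,7}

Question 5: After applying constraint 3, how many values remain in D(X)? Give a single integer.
Answer: 4

Derivation:
Constraint 1 (X != W) on D(X)={2,3,4,6} D(W)={1,2,4,5,6,7}: no change
Constraint 2 (W < Z) on D(W)={1,2,4,5,6,7} D(Z)={2,3,6}: W {1,2,4,5,6,7}->{1,2,4,5}
Constraint 3 (Y != W) on D(Y)={1,2,3,7} D(W)={1,2,4,5}: no change
So after constraint 3: D(X)={2,3,4,6}, size = 4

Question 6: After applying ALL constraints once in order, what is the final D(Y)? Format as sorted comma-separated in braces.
Answer: {1,2,3,7}

Derivation:
Constraint 1 (X != W) on D(X)={2,3,4,6} D(W)={1,2,4,5,6,7}: no change
Constraint 2 (W < Z) on D(W)={1,2,4,5,6,7} D(Z)={2,3,6}: W {1,2,4,5,6,7}->{1,2,4,5}
Constraint 3 (Y != W) on D(Y)={1,2,3,7} D(W)={1,2,4,5}: no change
So after all 3 constraints: D(Y) = {1,2,3,7}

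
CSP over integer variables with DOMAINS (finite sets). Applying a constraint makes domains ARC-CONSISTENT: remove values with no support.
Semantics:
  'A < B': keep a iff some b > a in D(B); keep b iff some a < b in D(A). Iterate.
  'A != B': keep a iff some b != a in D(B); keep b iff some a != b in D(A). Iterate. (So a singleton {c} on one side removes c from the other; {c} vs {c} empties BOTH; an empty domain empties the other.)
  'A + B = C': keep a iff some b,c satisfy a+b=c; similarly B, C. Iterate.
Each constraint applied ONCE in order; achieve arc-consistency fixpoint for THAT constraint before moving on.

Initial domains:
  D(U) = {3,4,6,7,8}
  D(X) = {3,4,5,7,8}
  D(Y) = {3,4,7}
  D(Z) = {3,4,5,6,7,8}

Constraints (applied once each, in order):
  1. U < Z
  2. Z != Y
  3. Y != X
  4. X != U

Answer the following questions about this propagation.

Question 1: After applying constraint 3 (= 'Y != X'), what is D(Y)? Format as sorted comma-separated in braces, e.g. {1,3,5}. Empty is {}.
Constraint 1 (U < Z) on D(U)={3,4,6,7,8} D(Z)={3,4,5,6,7,8}: U {3,4,6,7,8}->{3,4,6,7}; Z {3,4,5,6,7,8}->{4,5,6,7,8}
Constraint 2 (Z != Y) on D(Z)={4,5,6,7,8} D(Y)={3,4,7}: no change
Constraint 3 (Y != X) on D(Y)={3,4,7} D(X)={3,4,5,7,8}: no change
So after constraint 3: D(Y) = {3,4,7}

Answer: {3,4,7}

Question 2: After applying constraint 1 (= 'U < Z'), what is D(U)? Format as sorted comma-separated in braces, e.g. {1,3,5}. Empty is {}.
Answer: {3,4,6,7}

Derivation:
Constraint 1 (U < Z) on D(U)={3,4,6,7,8} D(Z)={3,4,5,6,7,8}: U {3,4,6,7,8}->{3,4,6,7}; Z {3,4,5,6,7,8}->{4,5,6,7,8}
So after constraint 1: D(U) = {3,4,6,7}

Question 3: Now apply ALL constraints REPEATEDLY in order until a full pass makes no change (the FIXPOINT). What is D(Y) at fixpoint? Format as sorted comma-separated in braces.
pass 0 (initial): D(Y)={3,4,7}
pass 1: U {3,4,6,7,8}->{3,4,6,7}; Z {3,4,5,6,7,8}->{4,5,6,7,8}
pass 2: no change
Fixpoint after 2 passes: D(Y) = {3,4,7}

Answer: {3,4,7}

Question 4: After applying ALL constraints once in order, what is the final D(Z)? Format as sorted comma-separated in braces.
Constraint 1 (U < Z) on D(U)={3,4,6,7,8} D(Z)={3,4,5,6,7,8}: U {3,4,6,7,8}->{3,4,6,7}; Z {3,4,5,6,7,8}->{4,5,6,7,8}
Constraint 2 (Z != Y) on D(Z)={4,5,6,7,8} D(Y)={3,4,7}: no change
Constraint 3 (Y != X) on D(Y)={3,4,7} D(X)={3,4,5,7,8}: no change
Constraint 4 (X != U) on D(X)={3,4,5,7,8} D(U)={3,4,6,7}: no change
So after all 4 constraints: D(Z) = {4,5,6,7,8}

Answer: {4,5,6,7,8}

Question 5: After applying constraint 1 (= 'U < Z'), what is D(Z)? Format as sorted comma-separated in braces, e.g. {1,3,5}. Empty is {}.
Answer: {4,5,6,7,8}

Derivation:
Constraint 1 (U < Z) on D(U)={3,4,6,7,8} D(Z)={3,4,5,6,7,8}: U {3,4,6,7,8}->{3,4,6,7}; Z {3,4,5,6,7,8}->{4,5,6,7,8}
So after constraint 1: D(Z) = {4,5,6,7,8}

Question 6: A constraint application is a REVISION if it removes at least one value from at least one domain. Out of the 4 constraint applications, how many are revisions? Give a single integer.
Constraint 1 (U < Z) on D(U)={3,4,6,7,8} D(Z)={3,4,5,6,7,8}: U {3,4,6,7,8}->{3,4,6,7}; Z {3,4,5,6,7,8}->{4,5,6,7,8} => REVISION
Constraint 2 (Z != Y) on D(Z)={4,5,6,7,8} D(Y)={3,4,7}: no change => not a revision
Constraint 3 (Y != X) on D(Y)={3,4,7} D(X)={3,4,5,7,8}: no change => not a revision
Constraint 4 (X != U) on D(X)={3,4,5,7,8} D(U)={3,4,6,7}: no change => not a revision
Total revisions = 1

Answer: 1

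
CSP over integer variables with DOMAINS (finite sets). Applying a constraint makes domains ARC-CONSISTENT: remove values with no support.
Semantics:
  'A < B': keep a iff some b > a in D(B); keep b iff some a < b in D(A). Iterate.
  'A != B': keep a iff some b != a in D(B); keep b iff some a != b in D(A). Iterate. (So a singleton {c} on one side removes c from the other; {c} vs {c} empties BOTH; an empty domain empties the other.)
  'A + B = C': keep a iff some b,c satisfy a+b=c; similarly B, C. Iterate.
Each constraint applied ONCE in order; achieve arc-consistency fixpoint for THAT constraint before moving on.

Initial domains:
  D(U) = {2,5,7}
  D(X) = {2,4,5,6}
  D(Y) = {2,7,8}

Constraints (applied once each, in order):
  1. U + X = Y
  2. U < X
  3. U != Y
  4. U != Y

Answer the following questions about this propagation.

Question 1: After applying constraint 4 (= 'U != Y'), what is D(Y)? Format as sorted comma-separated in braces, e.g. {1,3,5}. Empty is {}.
Constraint 1 (U + X = Y) on D(U)={2,5,7} D(X)={2,4,5,6} D(Y)={2,7,8}: U {2,5,7}->{2,5}; X {2,4,5,6}->{2,5,6}; Y {2,7,8}->{7,8}
Constraint 2 (U < X) on D(U)={2,5} D(X)={2,5,6}: X {2,5,6}->{5,6}
Constraint 3 (U != Y) on D(U)={2,5} D(Y)={7,8}: no change
Constraint 4 (U != Y) on D(U)={2,5} D(Y)={7,8}: no change
So after constraint 4: D(Y) = {7,8}

Answer: {7,8}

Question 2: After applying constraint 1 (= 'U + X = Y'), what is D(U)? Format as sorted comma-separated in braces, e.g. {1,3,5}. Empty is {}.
Constraint 1 (U + X = Y) on D(U)={2,5,7} D(X)={2,4,5,6} D(Y)={2,7,8}: U {2,5,7}->{2,5}; X {2,4,5,6}->{2,5,6}; Y {2,7,8}->{7,8}
So after constraint 1: D(U) = {2,5}

Answer: {2,5}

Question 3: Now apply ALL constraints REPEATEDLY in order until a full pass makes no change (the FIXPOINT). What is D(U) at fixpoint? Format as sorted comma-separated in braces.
pass 0 (initial): D(U)={2,5,7}
pass 1: U {2,5,7}->{2,5}; X {2,4,5,6}->{5,6}; Y {2,7,8}->{7,8}
pass 2: U {2,5}->{2}
pass 3: no change
Fixpoint after 3 passes: D(U) = {2}

Answer: {2}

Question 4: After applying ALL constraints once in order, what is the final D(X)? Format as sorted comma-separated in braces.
Answer: {5,6}

Derivation:
Constraint 1 (U + X = Y) on D(U)={2,5,7} D(X)={2,4,5,6} D(Y)={2,7,8}: U {2,5,7}->{2,5}; X {2,4,5,6}->{2,5,6}; Y {2,7,8}->{7,8}
Constraint 2 (U < X) on D(U)={2,5} D(X)={2,5,6}: X {2,5,6}->{5,6}
Constraint 3 (U != Y) on D(U)={2,5} D(Y)={7,8}: no change
Constraint 4 (U != Y) on D(U)={2,5} D(Y)={7,8}: no change
So after all 4 constraints: D(X) = {5,6}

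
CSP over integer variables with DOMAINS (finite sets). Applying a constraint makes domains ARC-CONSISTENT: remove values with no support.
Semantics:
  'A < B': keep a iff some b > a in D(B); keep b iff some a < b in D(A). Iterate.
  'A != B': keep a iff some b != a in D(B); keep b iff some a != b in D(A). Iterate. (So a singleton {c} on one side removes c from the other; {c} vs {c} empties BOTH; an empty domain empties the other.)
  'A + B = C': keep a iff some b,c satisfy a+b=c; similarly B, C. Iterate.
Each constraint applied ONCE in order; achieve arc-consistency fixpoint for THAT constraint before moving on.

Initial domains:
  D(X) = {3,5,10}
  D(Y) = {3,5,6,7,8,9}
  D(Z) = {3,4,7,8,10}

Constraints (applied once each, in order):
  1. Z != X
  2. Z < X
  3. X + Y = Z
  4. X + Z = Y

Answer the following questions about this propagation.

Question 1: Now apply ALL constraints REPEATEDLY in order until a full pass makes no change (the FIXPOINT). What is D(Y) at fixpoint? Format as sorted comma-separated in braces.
pass 0 (initial): D(Y)={3,5,6,7,8,9}
pass 1: X {3,5,10}->{}; Y {3,5,6,7,8,9}->{}; Z {3,4,7,8,10}->{}
pass 2: no change
Fixpoint after 2 passes: D(Y) = {}

Answer: {}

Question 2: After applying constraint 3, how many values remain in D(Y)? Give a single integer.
Answer: 1

Derivation:
Constraint 1 (Z != X) on D(Z)={3,4,7,8,10} D(X)={3,5,10}: no change
Constraint 2 (Z < X) on D(Z)={3,4,7,8,10} D(X)={3,5,10}: Z {3,4,7,8,10}->{3,4,7,8}; X {3,5,10}->{5,10}
Constraint 3 (X + Y = Z) on D(X)={5,10} D(Y)={3,5,6,7,8,9} D(Z)={3,4,7,8}: X {5,10}->{5}; Y {3,5,6,7,8,9}->{3}; Z {3,4,7,8}->{8}
So after constraint 3: D(Y)={3}, size = 1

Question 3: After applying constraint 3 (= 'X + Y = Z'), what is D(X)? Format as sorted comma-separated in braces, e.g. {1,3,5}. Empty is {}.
Answer: {5}

Derivation:
Constraint 1 (Z != X) on D(Z)={3,4,7,8,10} D(X)={3,5,10}: no change
Constraint 2 (Z < X) on D(Z)={3,4,7,8,10} D(X)={3,5,10}: Z {3,4,7,8,10}->{3,4,7,8}; X {3,5,10}->{5,10}
Constraint 3 (X + Y = Z) on D(X)={5,10} D(Y)={3,5,6,7,8,9} D(Z)={3,4,7,8}: X {5,10}->{5}; Y {3,5,6,7,8,9}->{3}; Z {3,4,7,8}->{8}
So after constraint 3: D(X) = {5}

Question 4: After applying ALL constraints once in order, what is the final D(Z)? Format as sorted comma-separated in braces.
Answer: {}

Derivation:
Constraint 1 (Z != X) on D(Z)={3,4,7,8,10} D(X)={3,5,10}: no change
Constraint 2 (Z < X) on D(Z)={3,4,7,8,10} D(X)={3,5,10}: Z {3,4,7,8,10}->{3,4,7,8}; X {3,5,10}->{5,10}
Constraint 3 (X + Y = Z) on D(X)={5,10} D(Y)={3,5,6,7,8,9} D(Z)={3,4,7,8}: X {5,10}->{5}; Y {3,5,6,7,8,9}->{3}; Z {3,4,7,8}->{8}
Constraint 4 (X + Z = Y) on D(X)={5} D(Z)={8} D(Y)={3}: X {5}->{}; Z {8}->{}; Y {3}->{}
So after all 4 constraints: D(Z) = {}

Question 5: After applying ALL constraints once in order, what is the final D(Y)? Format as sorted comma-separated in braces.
Answer: {}

Derivation:
Constraint 1 (Z != X) on D(Z)={3,4,7,8,10} D(X)={3,5,10}: no change
Constraint 2 (Z < X) on D(Z)={3,4,7,8,10} D(X)={3,5,10}: Z {3,4,7,8,10}->{3,4,7,8}; X {3,5,10}->{5,10}
Constraint 3 (X + Y = Z) on D(X)={5,10} D(Y)={3,5,6,7,8,9} D(Z)={3,4,7,8}: X {5,10}->{5}; Y {3,5,6,7,8,9}->{3}; Z {3,4,7,8}->{8}
Constraint 4 (X + Z = Y) on D(X)={5} D(Z)={8} D(Y)={3}: X {5}->{}; Z {8}->{}; Y {3}->{}
So after all 4 constraints: D(Y) = {}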